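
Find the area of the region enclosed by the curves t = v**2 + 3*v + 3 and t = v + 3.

Both boundary curves give t as a function of v, so integrate with respect to v. Setting them equal: v**2 + 2*v = 0, i.e. v*(v + 2) = 0, so they meet at v = -2, 0.
For v in [-2, 0], t = v**2 + 3*v + 3 is on the left; area = ∫[-2,0] (-(v**2 + 2*v)) dv = 4/3.

4/3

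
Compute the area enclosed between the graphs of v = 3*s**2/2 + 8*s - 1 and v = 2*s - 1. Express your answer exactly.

16

Set the curves equal: 3*s**2/2 + 8*s - 1 = 2*s - 1, so 3*s**2/2 + 6*s = 0, which factors as 3*s*(s + 4)/2 = 0. The curves meet at s = -4, 0.
On [-4, 0], v = 2*s - 1 is on top; that piece has area ∫[-4,0] (-(3*s**2/2 + 6*s)) ds = 16.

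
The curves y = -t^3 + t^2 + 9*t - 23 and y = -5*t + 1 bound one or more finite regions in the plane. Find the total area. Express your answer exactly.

Set the curves equal: -t^3 + t^2 + 9*t - 23 = -5*t + 1, so -t^3 + t^2 + 14*t - 24 = 0, which factors as -(t - 3)*(t - 2)*(t + 4) = 0. The curves meet at t = -4, 2, 3.
On [-4, 2], y = -5*t + 1 is on top; that piece has area ∫[-4,2] (-(-t^3 + t^2 + 14*t - 24)) dt = 144.
On [2, 3], y = -t^3 + t^2 + 9*t - 23 is on top; that piece has area ∫[2,3] (-t^3 + t^2 + 14*t - 24) dt = 13/12.
Total enclosed area = 144 + 13/12 = 1741/12.

1741/12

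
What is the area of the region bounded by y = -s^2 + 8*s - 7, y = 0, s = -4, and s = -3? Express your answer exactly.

142/3

On [-4, -3], (-s^2 + 8*s - 7) - (0) = -s^2 + 8*s - 7 is ≤ 0 throughout, so the area is a single integral of |-s^2 + 8*s - 7|.
∫[-4,-3] (-s^2 + 8*s - 7) ds = -142/3; the area of that piece is 142/3.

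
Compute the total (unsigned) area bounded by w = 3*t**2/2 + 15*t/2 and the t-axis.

125/4

The curve meets the t-axis where 3*t**2/2 + 15*t/2 = 0, i.e. 3*t*(t + 5)/2 = 0, at t = -5, 0.
On [-5, 0] the curve lies below the axis; ∫[-5,0] (3*t**2/2 + 15*t/2) dt = -125/4, giving area 125/4.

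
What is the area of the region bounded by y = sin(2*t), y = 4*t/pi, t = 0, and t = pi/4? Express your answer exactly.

On [0, pi/4], (sin(2*t)) - (4*t/pi) = -4*t/pi + sin(2*t) is ≥ 0 throughout, so the area is a single integral of |-4*t/pi + sin(2*t)|.
∫[0,pi/4] (-4*t/pi + sin(2*t)) dt = 1/2 - pi/8.

1/2 - pi/8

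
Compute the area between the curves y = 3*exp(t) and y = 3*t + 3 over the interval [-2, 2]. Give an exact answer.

On [-2, 2], (3*exp(t)) - (3*t + 3) = -3*t + 3*exp(t) - 3 is ≥ 0 throughout, so the area is a single integral of |-3*t + 3*exp(t) - 3|.
∫[-2,2] (-3*t + 3*exp(t) - 3) dt = -12 - 3*exp(-2) + 3*exp(2).

-12 - 3*exp(-2) + 3*exp(2)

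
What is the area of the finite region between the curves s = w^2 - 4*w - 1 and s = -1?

Both boundary curves give s as a function of w, so integrate with respect to w. Setting them equal: w^2 - 4*w = 0, i.e. w*(w - 4) = 0, so they meet at w = 0, 4.
For w in [0, 4], s = w^2 - 4*w - 1 is on the left; area = ∫[0,4] (-(w^2 - 4*w)) dw = 32/3.

32/3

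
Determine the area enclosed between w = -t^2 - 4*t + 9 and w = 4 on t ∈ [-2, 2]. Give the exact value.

The difference (-t^2 - 4*t + 9) - (4) = -t^2 - 4*t + 5 changes sign at t = 1 inside [-2, 2], so split the integral there.
∫[-2,1] (-t^2 - 4*t + 5) dt = 18.
∫[1,2] (-t^2 - 4*t + 5) dt = -10/3; the area of that piece is 10/3.
Total area = 18 + 10/3 = 64/3.

64/3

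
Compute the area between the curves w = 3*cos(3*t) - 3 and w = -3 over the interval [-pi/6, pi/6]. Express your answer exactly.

On [-pi/6, pi/6], (3*cos(3*t) - 3) - (-3) = 3*cos(3*t) is ≥ 0 throughout, so the area is a single integral of |3*cos(3*t)|.
∫[-pi/6,pi/6] (3*cos(3*t)) dt = 2.

2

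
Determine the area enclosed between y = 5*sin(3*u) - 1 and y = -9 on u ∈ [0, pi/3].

On [0, pi/3], (5*sin(3*u) - 1) - (-9) = 5*sin(3*u) + 8 is ≥ 0 throughout, so the area is a single integral of |5*sin(3*u) + 8|.
∫[0,pi/3] (5*sin(3*u) + 8) du = 10/3 + 8*pi/3.

10/3 + 8*pi/3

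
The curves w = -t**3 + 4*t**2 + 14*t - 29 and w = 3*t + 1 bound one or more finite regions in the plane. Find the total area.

863/6

Set the curves equal: -t**3 + 4*t**2 + 14*t - 29 = 3*t + 1, so -t**3 + 4*t**2 + 11*t - 30 = 0, which factors as -(t - 5)*(t - 2)*(t + 3) = 0. The curves meet at t = -3, 2, 5.
On [-3, 2], w = 3*t + 1 is on top; that piece has area ∫[-3,2] (-(-t**3 + 4*t**2 + 11*t - 30)) dt = 1375/12.
On [2, 5], w = -t**3 + 4*t**2 + 14*t - 29 is on top; that piece has area ∫[2,5] (-t**3 + 4*t**2 + 11*t - 30) dt = 117/4.
Total enclosed area = 1375/12 + 117/4 = 863/6.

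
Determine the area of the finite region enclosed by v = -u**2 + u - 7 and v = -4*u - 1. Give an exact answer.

Set the curves equal: -u**2 + u - 7 = -4*u - 1, so -u**2 + 5*u - 6 = 0, which factors as -(u - 3)*(u - 2) = 0. The curves meet at u = 2, 3.
On [2, 3], v = -u**2 + u - 7 is on top; that piece has area ∫[2,3] (-u**2 + 5*u - 6) du = 1/6.

1/6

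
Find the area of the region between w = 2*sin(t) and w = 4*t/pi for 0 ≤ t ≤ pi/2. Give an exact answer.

2 - pi/2

On [0, pi/2], (2*sin(t)) - (4*t/pi) = -4*t/pi + 2*sin(t) is ≥ 0 throughout, so the area is a single integral of |-4*t/pi + 2*sin(t)|.
∫[0,pi/2] (-4*t/pi + 2*sin(t)) dt = 2 - pi/2.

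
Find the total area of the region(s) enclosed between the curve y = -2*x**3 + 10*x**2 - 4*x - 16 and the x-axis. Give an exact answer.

253/6

The curve meets the x-axis where -2*x**3 + 10*x**2 - 4*x - 16 = 0, i.e. -2*(x - 4)*(x - 2)*(x + 1) = 0, at x = -1, 2, 4.
On [-1, 2] the curve lies below the axis; ∫[-1,2] (-2*x**3 + 10*x**2 - 4*x - 16) dx = -63/2, giving area 63/2.
On [2, 4] the curve lies above the axis; ∫[2,4] (-2*x**3 + 10*x**2 - 4*x - 16) dx = 32/3, giving area 32/3.
Total area = 63/2 + 32/3 = 253/6.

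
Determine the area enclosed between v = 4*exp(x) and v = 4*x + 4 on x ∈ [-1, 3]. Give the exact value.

-32 - 4*exp(-1) + 4*exp(3)

On [-1, 3], (4*exp(x)) - (4*x + 4) = -4*x + 4*exp(x) - 4 is ≥ 0 throughout, so the area is a single integral of |-4*x + 4*exp(x) - 4|.
∫[-1,3] (-4*x + 4*exp(x) - 4) dx = -32 - 4*exp(-1) + 4*exp(3).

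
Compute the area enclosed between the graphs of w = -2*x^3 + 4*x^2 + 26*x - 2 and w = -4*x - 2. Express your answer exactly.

863/3

Set the curves equal: -2*x^3 + 4*x^2 + 26*x - 2 = -4*x - 2, so -2*x^3 + 4*x^2 + 30*x = 0, which factors as -2*x*(x - 5)*(x + 3) = 0. The curves meet at x = -3, 0, 5.
On [-3, 0], w = -4*x - 2 is on top; that piece has area ∫[-3,0] (-(-2*x^3 + 4*x^2 + 30*x)) dx = 117/2.
On [0, 5], w = -2*x^3 + 4*x^2 + 26*x - 2 is on top; that piece has area ∫[0,5] (-2*x^3 + 4*x^2 + 30*x) dx = 1375/6.
Total enclosed area = 117/2 + 1375/6 = 863/3.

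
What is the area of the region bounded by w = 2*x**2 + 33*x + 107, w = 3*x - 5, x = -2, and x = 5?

3563/3

On [-2, 5], (2*x**2 + 33*x + 107) - (3*x - 5) = 2*x**2 + 30*x + 112 is ≥ 0 throughout, so the area is a single integral of |2*x**2 + 30*x + 112|.
∫[-2,5] (2*x**2 + 30*x + 112) dx = 3563/3.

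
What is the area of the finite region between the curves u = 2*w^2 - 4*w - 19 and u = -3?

Both boundary curves give u as a function of w, so integrate with respect to w. Setting them equal: 2*w^2 - 4*w - 16 = 0, i.e. 2*(w - 4)*(w + 2) = 0, so they meet at w = -2, 4.
For w in [-2, 4], u = 2*w^2 - 4*w - 19 is on the left; area = ∫[-2,4] (-(2*w^2 - 4*w - 16)) dw = 72.

72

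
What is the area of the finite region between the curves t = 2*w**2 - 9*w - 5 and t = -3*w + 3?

Both boundary curves give t as a function of w, so integrate with respect to w. Setting them equal: 2*w**2 - 6*w - 8 = 0, i.e. 2*(w - 4)*(w + 1) = 0, so they meet at w = -1, 4.
For w in [-1, 4], t = 2*w**2 - 9*w - 5 is on the left; area = ∫[-1,4] (-(2*w**2 - 6*w - 8)) dw = 125/3.

125/3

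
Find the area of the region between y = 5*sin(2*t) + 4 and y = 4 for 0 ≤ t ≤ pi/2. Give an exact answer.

On [0, pi/2], (5*sin(2*t) + 4) - (4) = 5*sin(2*t) is ≥ 0 throughout, so the area is a single integral of |5*sin(2*t)|.
∫[0,pi/2] (5*sin(2*t)) dt = 5.

5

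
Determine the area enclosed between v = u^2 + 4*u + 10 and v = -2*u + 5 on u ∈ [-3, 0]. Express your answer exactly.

23/3

The difference (u^2 + 4*u + 10) - (-2*u + 5) = u^2 + 6*u + 5 changes sign at u = -1 inside [-3, 0], so split the integral there.
∫[-3,-1] (u^2 + 6*u + 5) du = -16/3; the area of that piece is 16/3.
∫[-1,0] (u^2 + 6*u + 5) du = 7/3.
Total area = 16/3 + 7/3 = 23/3.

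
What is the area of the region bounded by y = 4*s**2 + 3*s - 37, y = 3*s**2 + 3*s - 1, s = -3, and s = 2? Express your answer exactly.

505/3

On [-3, 2], (4*s**2 + 3*s - 37) - (3*s**2 + 3*s - 1) = s**2 - 36 is ≤ 0 throughout, so the area is a single integral of |s**2 - 36|.
∫[-3,2] (s**2 - 36) ds = -505/3; the area of that piece is 505/3.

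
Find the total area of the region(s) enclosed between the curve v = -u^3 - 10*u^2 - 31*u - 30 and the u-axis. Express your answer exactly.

The curve meets the u-axis where -u^3 - 10*u^2 - 31*u - 30 = 0, i.e. -(u + 2)*(u + 3)*(u + 5) = 0, at u = -5, -3, -2.
On [-5, -3] the curve lies below the axis; ∫[-5,-3] (-u^3 - 10*u^2 - 31*u - 30) du = -8/3, giving area 8/3.
On [-3, -2] the curve lies above the axis; ∫[-3,-2] (-u^3 - 10*u^2 - 31*u - 30) du = 5/12, giving area 5/12.
Total area = 8/3 + 5/12 = 37/12.

37/12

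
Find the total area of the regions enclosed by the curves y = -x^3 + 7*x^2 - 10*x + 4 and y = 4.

253/12

Set the curves equal: -x^3 + 7*x^2 - 10*x + 4 = 4, so -x^3 + 7*x^2 - 10*x = 0, which factors as -x*(x - 5)*(x - 2) = 0. The curves meet at x = 0, 2, 5.
On [0, 2], y = 4 is on top; that piece has area ∫[0,2] (-(-x^3 + 7*x^2 - 10*x)) dx = 16/3.
On [2, 5], y = -x^3 + 7*x^2 - 10*x + 4 is on top; that piece has area ∫[2,5] (-x^3 + 7*x^2 - 10*x) dx = 63/4.
Total enclosed area = 16/3 + 63/4 = 253/12.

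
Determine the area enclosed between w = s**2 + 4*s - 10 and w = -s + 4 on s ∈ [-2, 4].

The difference (s**2 + 4*s - 10) - (-s + 4) = s**2 + 5*s - 14 changes sign at s = 2 inside [-2, 4], so split the integral there.
∫[-2,2] (s**2 + 5*s - 14) ds = -152/3; the area of that piece is 152/3.
∫[2,4] (s**2 + 5*s - 14) ds = 62/3.
Total area = 152/3 + 62/3 = 214/3.

214/3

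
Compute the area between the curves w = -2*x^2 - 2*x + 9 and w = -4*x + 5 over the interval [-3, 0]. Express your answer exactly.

The difference (-2*x^2 - 2*x + 9) - (-4*x + 5) = -2*x^2 + 2*x + 4 changes sign at x = -1 inside [-3, 0], so split the integral there.
∫[-3,-1] (-2*x^2 + 2*x + 4) dx = -52/3; the area of that piece is 52/3.
∫[-1,0] (-2*x^2 + 2*x + 4) dx = 7/3.
Total area = 52/3 + 7/3 = 59/3.

59/3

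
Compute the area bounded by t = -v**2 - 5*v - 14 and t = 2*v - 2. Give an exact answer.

1/6

Both boundary curves give t as a function of v, so integrate with respect to v. Setting them equal: -v**2 - 7*v - 12 = 0, i.e. -(v + 3)*(v + 4) = 0, so they meet at v = -4, -3.
For v in [-4, -3], t = -v**2 - 5*v - 14 is on the right; area = ∫[-4,-3] (-v**2 - 7*v - 12) dv = 1/6.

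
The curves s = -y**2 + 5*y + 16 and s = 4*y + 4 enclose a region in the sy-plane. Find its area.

Both boundary curves give s as a function of y, so integrate with respect to y. Setting them equal: -y**2 + y + 12 = 0, i.e. -(y - 4)*(y + 3) = 0, so they meet at y = -3, 4.
For y in [-3, 4], s = -y**2 + 5*y + 16 is on the right; area = ∫[-3,4] (-y**2 + y + 12) dy = 343/6.

343/6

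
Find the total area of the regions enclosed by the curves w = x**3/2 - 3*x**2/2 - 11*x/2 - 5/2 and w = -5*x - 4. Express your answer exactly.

Set the curves equal: x**3/2 - 3*x**2/2 - 11*x/2 - 5/2 = -5*x - 4, so x**3/2 - 3*x**2/2 - x/2 + 3/2 = 0, which factors as (x - 3)*(x - 1)*(x + 1)/2 = 0. The curves meet at x = -1, 1, 3.
On [-1, 1], w = x**3/2 - 3*x**2/2 - 11*x/2 - 5/2 is on top; that piece has area ∫[-1,1] (x**3/2 - 3*x**2/2 - x/2 + 3/2) dx = 2.
On [1, 3], w = -5*x - 4 is on top; that piece has area ∫[1,3] (-(x**3/2 - 3*x**2/2 - x/2 + 3/2)) dx = 2.
Total enclosed area = 2 + 2 = 4.

4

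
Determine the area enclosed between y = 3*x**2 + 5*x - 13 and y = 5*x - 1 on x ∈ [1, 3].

The difference (3*x**2 + 5*x - 13) - (5*x - 1) = 3*x**2 - 12 changes sign at x = 2 inside [1, 3], so split the integral there.
∫[1,2] (3*x**2 - 12) dx = -5; the area of that piece is 5.
∫[2,3] (3*x**2 - 12) dx = 7.
Total area = 5 + 7 = 12.

12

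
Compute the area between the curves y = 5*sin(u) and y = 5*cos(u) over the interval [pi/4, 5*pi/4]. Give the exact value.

10*sqrt(2)

On [pi/4, 5*pi/4], (5*sin(u)) - (5*cos(u)) = 5*sin(u) - 5*cos(u) is ≥ 0 throughout, so the area is a single integral of |5*sin(u) - 5*cos(u)|.
∫[pi/4,5*pi/4] (5*sin(u) - 5*cos(u)) du = 10*sqrt(2).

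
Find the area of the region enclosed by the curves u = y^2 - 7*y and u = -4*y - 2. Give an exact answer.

Both boundary curves give u as a function of y, so integrate with respect to y. Setting them equal: y^2 - 3*y + 2 = 0, i.e. (y - 2)*(y - 1) = 0, so they meet at y = 1, 2.
For y in [1, 2], u = y^2 - 7*y is on the left; area = ∫[1,2] (-(y^2 - 3*y + 2)) dy = 1/6.

1/6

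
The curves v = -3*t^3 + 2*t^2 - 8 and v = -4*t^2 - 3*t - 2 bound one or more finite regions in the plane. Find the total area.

Set the curves equal: -3*t^3 + 2*t^2 - 8 = -4*t^2 - 3*t - 2, so -3*t^3 + 6*t^2 + 3*t - 6 = 0, which factors as -3*(t - 2)*(t - 1)*(t + 1) = 0. The curves meet at t = -1, 1, 2.
On [-1, 1], v = -4*t^2 - 3*t - 2 is on top; that piece has area ∫[-1,1] (-(-3*t^3 + 6*t^2 + 3*t - 6)) dt = 8.
On [1, 2], v = -3*t^3 + 2*t^2 - 8 is on top; that piece has area ∫[1,2] (-3*t^3 + 6*t^2 + 3*t - 6) dt = 5/4.
Total enclosed area = 8 + 5/4 = 37/4.

37/4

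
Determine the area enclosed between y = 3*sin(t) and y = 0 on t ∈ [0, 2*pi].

12

The difference (3*sin(t)) - (0) = 3*sin(t) changes sign at t = pi inside [0, 2*pi], so split the integral there.
∫[0,pi] (3*sin(t)) dt = 6.
∫[pi,2*pi] (3*sin(t)) dt = -6; the area of that piece is 6.
Total area = 6 + 6 = 12.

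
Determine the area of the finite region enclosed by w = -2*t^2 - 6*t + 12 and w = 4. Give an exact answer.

125/3

Set the curves equal: -2*t^2 - 6*t + 12 = 4, so -2*t^2 - 6*t + 8 = 0, which factors as -2*(t - 1)*(t + 4) = 0. The curves meet at t = -4, 1.
On [-4, 1], w = -2*t^2 - 6*t + 12 is on top; that piece has area ∫[-4,1] (-2*t^2 - 6*t + 8) dt = 125/3.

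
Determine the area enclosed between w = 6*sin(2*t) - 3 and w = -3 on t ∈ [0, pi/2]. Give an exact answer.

On [0, pi/2], (6*sin(2*t) - 3) - (-3) = 6*sin(2*t) is ≥ 0 throughout, so the area is a single integral of |6*sin(2*t)|.
∫[0,pi/2] (6*sin(2*t)) dt = 6.

6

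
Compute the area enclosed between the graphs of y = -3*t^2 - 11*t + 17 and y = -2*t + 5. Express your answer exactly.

Set the curves equal: -3*t^2 - 11*t + 17 = -2*t + 5, so -3*t^2 - 9*t + 12 = 0, which factors as -3*(t - 1)*(t + 4) = 0. The curves meet at t = -4, 1.
On [-4, 1], y = -3*t^2 - 11*t + 17 is on top; that piece has area ∫[-4,1] (-3*t^2 - 9*t + 12) dt = 125/2.

125/2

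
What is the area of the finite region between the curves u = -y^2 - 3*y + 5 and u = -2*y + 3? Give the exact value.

9/2

Both boundary curves give u as a function of y, so integrate with respect to y. Setting them equal: -y^2 - y + 2 = 0, i.e. -(y - 1)*(y + 2) = 0, so they meet at y = -2, 1.
For y in [-2, 1], u = -y^2 - 3*y + 5 is on the right; area = ∫[-2,1] (-y^2 - y + 2) dy = 9/2.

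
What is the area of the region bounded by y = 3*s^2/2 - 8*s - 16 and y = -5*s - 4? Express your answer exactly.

Set the curves equal: 3*s^2/2 - 8*s - 16 = -5*s - 4, so 3*s^2/2 - 3*s - 12 = 0, which factors as 3*(s - 4)*(s + 2)/2 = 0. The curves meet at s = -2, 4.
On [-2, 4], y = -5*s - 4 is on top; that piece has area ∫[-2,4] (-(3*s^2/2 - 3*s - 12)) ds = 54.

54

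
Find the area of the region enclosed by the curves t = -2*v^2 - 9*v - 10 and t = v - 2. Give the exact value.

9

Both boundary curves give t as a function of v, so integrate with respect to v. Setting them equal: -2*v^2 - 10*v - 8 = 0, i.e. -2*(v + 1)*(v + 4) = 0, so they meet at v = -4, -1.
For v in [-4, -1], t = -2*v^2 - 9*v - 10 is on the right; area = ∫[-4,-1] (-2*v^2 - 10*v - 8) dv = 9.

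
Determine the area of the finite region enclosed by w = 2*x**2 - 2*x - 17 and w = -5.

Set the curves equal: 2*x**2 - 2*x - 17 = -5, so 2*x**2 - 2*x - 12 = 0, which factors as 2*(x - 3)*(x + 2) = 0. The curves meet at x = -2, 3.
On [-2, 3], w = -5 is on top; that piece has area ∫[-2,3] (-(2*x**2 - 2*x - 12)) dx = 125/3.

125/3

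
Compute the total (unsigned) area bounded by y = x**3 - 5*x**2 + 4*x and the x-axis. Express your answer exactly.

The curve meets the x-axis where x**3 - 5*x**2 + 4*x = 0, i.e. x*(x - 4)*(x - 1) = 0, at x = 0, 1, 4.
On [0, 1] the curve lies above the axis; ∫[0,1] (x**3 - 5*x**2 + 4*x) dx = 7/12, giving area 7/12.
On [1, 4] the curve lies below the axis; ∫[1,4] (x**3 - 5*x**2 + 4*x) dx = -45/4, giving area 45/4.
Total area = 7/12 + 45/4 = 71/6.

71/6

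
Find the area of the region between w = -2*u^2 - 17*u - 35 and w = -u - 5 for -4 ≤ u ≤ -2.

4

The difference (-2*u^2 - 17*u - 35) - (-u - 5) = -2*u^2 - 16*u - 30 changes sign at u = -3 inside [-4, -2], so split the integral there.
∫[-4,-3] (-2*u^2 - 16*u - 30) du = 4/3.
∫[-3,-2] (-2*u^2 - 16*u - 30) du = -8/3; the area of that piece is 8/3.
Total area = 4/3 + 8/3 = 4.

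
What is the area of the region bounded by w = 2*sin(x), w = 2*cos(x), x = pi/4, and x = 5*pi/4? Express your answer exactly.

On [pi/4, 5*pi/4], (2*sin(x)) - (2*cos(x)) = 2*sin(x) - 2*cos(x) is ≥ 0 throughout, so the area is a single integral of |2*sin(x) - 2*cos(x)|.
∫[pi/4,5*pi/4] (2*sin(x) - 2*cos(x)) dx = 4*sqrt(2).

4*sqrt(2)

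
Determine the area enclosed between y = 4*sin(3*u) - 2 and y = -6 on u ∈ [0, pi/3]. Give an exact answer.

On [0, pi/3], (4*sin(3*u) - 2) - (-6) = 4*sin(3*u) + 4 is ≥ 0 throughout, so the area is a single integral of |4*sin(3*u) + 4|.
∫[0,pi/3] (4*sin(3*u) + 4) du = 8/3 + 4*pi/3.

8/3 + 4*pi/3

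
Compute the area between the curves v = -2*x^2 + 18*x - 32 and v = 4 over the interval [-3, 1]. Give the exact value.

On [-3, 1], (-2*x^2 + 18*x - 32) - (4) = -2*x^2 + 18*x - 36 is ≤ 0 throughout, so the area is a single integral of |-2*x^2 + 18*x - 36|.
∫[-3,1] (-2*x^2 + 18*x - 36) dx = -704/3; the area of that piece is 704/3.

704/3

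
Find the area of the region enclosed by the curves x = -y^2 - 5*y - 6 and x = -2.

Both boundary curves give x as a function of y, so integrate with respect to y. Setting them equal: -y^2 - 5*y - 4 = 0, i.e. -(y + 1)*(y + 4) = 0, so they meet at y = -4, -1.
For y in [-4, -1], x = -y^2 - 5*y - 6 is on the right; area = ∫[-4,-1] (-y^2 - 5*y - 4) dy = 9/2.

9/2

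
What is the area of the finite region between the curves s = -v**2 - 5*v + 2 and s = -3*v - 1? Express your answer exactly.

32/3

Both boundary curves give s as a function of v, so integrate with respect to v. Setting them equal: -v**2 - 2*v + 3 = 0, i.e. -(v - 1)*(v + 3) = 0, so they meet at v = -3, 1.
For v in [-3, 1], s = -v**2 - 5*v + 2 is on the right; area = ∫[-3,1] (-v**2 - 2*v + 3) dv = 32/3.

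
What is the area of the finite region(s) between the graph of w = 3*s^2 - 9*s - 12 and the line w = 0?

The curve meets the s-axis where 3*s^2 - 9*s - 12 = 0, i.e. 3*(s - 4)*(s + 1) = 0, at s = -1, 4.
On [-1, 4] the curve lies below the axis; ∫[-1,4] (3*s^2 - 9*s - 12) ds = -125/2, giving area 125/2.

125/2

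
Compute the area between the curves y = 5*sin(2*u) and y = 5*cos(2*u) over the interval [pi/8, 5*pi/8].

On [pi/8, 5*pi/8], (5*sin(2*u)) - (5*cos(2*u)) = 5*sin(2*u) - 5*cos(2*u) is ≥ 0 throughout, so the area is a single integral of |5*sin(2*u) - 5*cos(2*u)|.
∫[pi/8,5*pi/8] (5*sin(2*u) - 5*cos(2*u)) du = 5*sqrt(2).

5*sqrt(2)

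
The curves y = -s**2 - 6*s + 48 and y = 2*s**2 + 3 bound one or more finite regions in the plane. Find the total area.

Set the curves equal: -s**2 - 6*s + 48 = 2*s**2 + 3, so -3*s**2 - 6*s + 45 = 0, which factors as -3*(s - 3)*(s + 5) = 0. The curves meet at s = -5, 3.
On [-5, 3], y = -s**2 - 6*s + 48 is on top; that piece has area ∫[-5,3] (-3*s**2 - 6*s + 45) ds = 256.

256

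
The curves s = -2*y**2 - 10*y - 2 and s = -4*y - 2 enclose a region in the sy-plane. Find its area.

9

Both boundary curves give s as a function of y, so integrate with respect to y. Setting them equal: -2*y**2 - 6*y = 0, i.e. -2*y*(y + 3) = 0, so they meet at y = -3, 0.
For y in [-3, 0], s = -2*y**2 - 10*y - 2 is on the right; area = ∫[-3,0] (-2*y**2 - 6*y) dy = 9.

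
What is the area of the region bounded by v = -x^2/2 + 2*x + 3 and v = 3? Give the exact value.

Set the curves equal: -x^2/2 + 2*x + 3 = 3, so -x^2/2 + 2*x = 0, which factors as -x*(x - 4)/2 = 0. The curves meet at x = 0, 4.
On [0, 4], v = -x^2/2 + 2*x + 3 is on top; that piece has area ∫[0,4] (-x^2/2 + 2*x) dx = 16/3.

16/3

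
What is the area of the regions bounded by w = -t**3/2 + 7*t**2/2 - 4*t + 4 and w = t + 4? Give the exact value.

Set the curves equal: -t**3/2 + 7*t**2/2 - 4*t + 4 = t + 4, so -t**3/2 + 7*t**2/2 - 5*t = 0, which factors as -t*(t - 5)*(t - 2)/2 = 0. The curves meet at t = 0, 2, 5.
On [0, 2], w = t + 4 is on top; that piece has area ∫[0,2] (-(-t**3/2 + 7*t**2/2 - 5*t)) dt = 8/3.
On [2, 5], w = -t**3/2 + 7*t**2/2 - 4*t + 4 is on top; that piece has area ∫[2,5] (-t**3/2 + 7*t**2/2 - 5*t) dt = 63/8.
Total enclosed area = 8/3 + 63/8 = 253/24.

253/24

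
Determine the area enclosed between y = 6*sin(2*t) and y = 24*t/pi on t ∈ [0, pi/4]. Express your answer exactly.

On [0, pi/4], (6*sin(2*t)) - (24*t/pi) = -24*t/pi + 6*sin(2*t) is ≥ 0 throughout, so the area is a single integral of |-24*t/pi + 6*sin(2*t)|.
∫[0,pi/4] (-24*t/pi + 6*sin(2*t)) dt = 3 - 3*pi/4.

3 - 3*pi/4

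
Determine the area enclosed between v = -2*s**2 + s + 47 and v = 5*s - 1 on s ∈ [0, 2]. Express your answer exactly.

248/3

On [0, 2], (-2*s**2 + s + 47) - (5*s - 1) = -2*s**2 - 4*s + 48 is ≥ 0 throughout, so the area is a single integral of |-2*s**2 - 4*s + 48|.
∫[0,2] (-2*s**2 - 4*s + 48) ds = 248/3.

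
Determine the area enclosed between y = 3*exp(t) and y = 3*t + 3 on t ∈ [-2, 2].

-12 - 3*exp(-2) + 3*exp(2)

On [-2, 2], (3*exp(t)) - (3*t + 3) = -3*t + 3*exp(t) - 3 is ≥ 0 throughout, so the area is a single integral of |-3*t + 3*exp(t) - 3|.
∫[-2,2] (-3*t + 3*exp(t) - 3) dt = -12 - 3*exp(-2) + 3*exp(2).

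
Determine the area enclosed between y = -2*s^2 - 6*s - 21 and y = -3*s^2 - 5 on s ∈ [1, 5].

284/3

On [1, 5], (-2*s^2 - 6*s - 21) - (-3*s^2 - 5) = s^2 - 6*s - 16 is ≤ 0 throughout, so the area is a single integral of |s^2 - 6*s - 16|.
∫[1,5] (s^2 - 6*s - 16) ds = -284/3; the area of that piece is 284/3.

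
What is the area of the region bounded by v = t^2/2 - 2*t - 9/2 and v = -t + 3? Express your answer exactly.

128/3

Set the curves equal: t^2/2 - 2*t - 9/2 = -t + 3, so t^2/2 - t - 15/2 = 0, which factors as (t - 5)*(t + 3)/2 = 0. The curves meet at t = -3, 5.
On [-3, 5], v = -t + 3 is on top; that piece has area ∫[-3,5] (-(t^2/2 - t - 15/2)) dt = 128/3.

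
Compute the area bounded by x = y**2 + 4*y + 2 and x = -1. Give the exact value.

Both boundary curves give x as a function of y, so integrate with respect to y. Setting them equal: y**2 + 4*y + 3 = 0, i.e. (y + 1)*(y + 3) = 0, so they meet at y = -3, -1.
For y in [-3, -1], x = y**2 + 4*y + 2 is on the left; area = ∫[-3,-1] (-(y**2 + 4*y + 3)) dy = 4/3.

4/3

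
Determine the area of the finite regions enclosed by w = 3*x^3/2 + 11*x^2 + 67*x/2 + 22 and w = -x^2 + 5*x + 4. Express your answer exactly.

Set the curves equal: 3*x^3/2 + 11*x^2 + 67*x/2 + 22 = -x^2 + 5*x + 4, so 3*x^3/2 + 12*x^2 + 57*x/2 + 18 = 0, which factors as 3*(x + 1)*(x + 3)*(x + 4)/2 = 0. The curves meet at x = -4, -3, -1.
On [-4, -3], w = 3*x^3/2 + 11*x^2 + 67*x/2 + 22 is on top; that piece has area ∫[-4,-3] (3*x^3/2 + 12*x^2 + 57*x/2 + 18) dx = 5/8.
On [-3, -1], w = -x^2 + 5*x + 4 is on top; that piece has area ∫[-3,-1] (-(3*x^3/2 + 12*x^2 + 57*x/2 + 18)) dx = 4.
Total enclosed area = 5/8 + 4 = 37/8.

37/8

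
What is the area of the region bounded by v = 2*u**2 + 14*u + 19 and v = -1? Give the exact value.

9

Set the curves equal: 2*u**2 + 14*u + 19 = -1, so 2*u**2 + 14*u + 20 = 0, which factors as 2*(u + 2)*(u + 5) = 0. The curves meet at u = -5, -2.
On [-5, -2], v = -1 is on top; that piece has area ∫[-5,-2] (-(2*u**2 + 14*u + 20)) du = 9.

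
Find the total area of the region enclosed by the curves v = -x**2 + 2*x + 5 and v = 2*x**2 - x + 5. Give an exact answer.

Set the curves equal: -x**2 + 2*x + 5 = 2*x**2 - x + 5, so -3*x**2 + 3*x = 0, which factors as -3*x*(x - 1) = 0. The curves meet at x = 0, 1.
On [0, 1], v = -x**2 + 2*x + 5 is on top; that piece has area ∫[0,1] (-3*x**2 + 3*x) dx = 1/2.

1/2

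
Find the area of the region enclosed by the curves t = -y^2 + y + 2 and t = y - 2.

32/3

Both boundary curves give t as a function of y, so integrate with respect to y. Setting them equal: -y^2 + 4 = 0, i.e. -(y - 2)*(y + 2) = 0, so they meet at y = -2, 2.
For y in [-2, 2], t = -y^2 + y + 2 is on the right; area = ∫[-2,2] (-y^2 + 4) dy = 32/3.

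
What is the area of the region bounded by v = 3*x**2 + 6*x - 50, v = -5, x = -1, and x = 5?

The difference (3*x**2 + 6*x - 50) - (-5) = 3*x**2 + 6*x - 45 changes sign at x = 3 inside [-1, 5], so split the integral there.
∫[-1,3] (3*x**2 + 6*x - 45) dx = -128; the area of that piece is 128.
∫[3,5] (3*x**2 + 6*x - 45) dx = 56.
Total area = 128 + 56 = 184.

184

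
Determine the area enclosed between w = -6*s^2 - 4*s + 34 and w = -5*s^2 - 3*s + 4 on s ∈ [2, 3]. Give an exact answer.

On [2, 3], (-6*s^2 - 4*s + 34) - (-5*s^2 - 3*s + 4) = -s^2 - s + 30 is ≥ 0 throughout, so the area is a single integral of |-s^2 - s + 30|.
∫[2,3] (-s^2 - s + 30) ds = 127/6.

127/6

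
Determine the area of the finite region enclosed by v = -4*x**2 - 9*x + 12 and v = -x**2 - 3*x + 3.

32

Set the curves equal: -4*x**2 - 9*x + 12 = -x**2 - 3*x + 3, so -3*x**2 - 6*x + 9 = 0, which factors as -3*(x - 1)*(x + 3) = 0. The curves meet at x = -3, 1.
On [-3, 1], v = -4*x**2 - 9*x + 12 is on top; that piece has area ∫[-3,1] (-3*x**2 - 6*x + 9) dx = 32.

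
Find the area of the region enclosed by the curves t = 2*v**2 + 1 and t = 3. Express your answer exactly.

8/3

Both boundary curves give t as a function of v, so integrate with respect to v. Setting them equal: 2*v**2 - 2 = 0, i.e. 2*(v - 1)*(v + 1) = 0, so they meet at v = -1, 1.
For v in [-1, 1], t = 2*v**2 + 1 is on the left; area = ∫[-1,1] (-(2*v**2 - 2)) dv = 8/3.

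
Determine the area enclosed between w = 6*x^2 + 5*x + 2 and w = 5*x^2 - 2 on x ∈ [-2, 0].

3

The difference (6*x^2 + 5*x + 2) - (5*x^2 - 2) = x^2 + 5*x + 4 changes sign at x = -1 inside [-2, 0], so split the integral there.
∫[-2,-1] (x^2 + 5*x + 4) dx = -7/6; the area of that piece is 7/6.
∫[-1,0] (x^2 + 5*x + 4) dx = 11/6.
Total area = 7/6 + 11/6 = 3.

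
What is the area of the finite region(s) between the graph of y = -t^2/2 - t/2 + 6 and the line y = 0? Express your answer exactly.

343/12

The curve meets the t-axis where -t^2/2 - t/2 + 6 = 0, i.e. -(t - 3)*(t + 4)/2 = 0, at t = -4, 3.
On [-4, 3] the curve lies above the axis; ∫[-4,3] (-t^2/2 - t/2 + 6) dt = 343/12, giving area 343/12.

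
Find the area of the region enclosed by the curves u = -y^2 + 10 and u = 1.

Both boundary curves give u as a function of y, so integrate with respect to y. Setting them equal: -y^2 + 9 = 0, i.e. -(y - 3)*(y + 3) = 0, so they meet at y = -3, 3.
For y in [-3, 3], u = -y^2 + 10 is on the right; area = ∫[-3,3] (-y^2 + 9) dy = 36.

36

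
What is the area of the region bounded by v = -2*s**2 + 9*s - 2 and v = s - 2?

64/3

Set the curves equal: -2*s**2 + 9*s - 2 = s - 2, so -2*s**2 + 8*s = 0, which factors as -2*s*(s - 4) = 0. The curves meet at s = 0, 4.
On [0, 4], v = -2*s**2 + 9*s - 2 is on top; that piece has area ∫[0,4] (-2*s**2 + 8*s) ds = 64/3.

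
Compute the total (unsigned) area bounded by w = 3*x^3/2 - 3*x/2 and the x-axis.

The curve meets the x-axis where 3*x^3/2 - 3*x/2 = 0, i.e. 3*x*(x - 1)*(x + 1)/2 = 0, at x = -1, 0, 1.
On [-1, 0] the curve lies above the axis; ∫[-1,0] (3*x^3/2 - 3*x/2) dx = 3/8, giving area 3/8.
On [0, 1] the curve lies below the axis; ∫[0,1] (3*x^3/2 - 3*x/2) dx = -3/8, giving area 3/8.
Total area = 3/8 + 3/8 = 3/4.

3/4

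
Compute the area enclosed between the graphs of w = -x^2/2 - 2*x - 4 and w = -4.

16/3

Set the curves equal: -x^2/2 - 2*x - 4 = -4, so -x^2/2 - 2*x = 0, which factors as -x*(x + 4)/2 = 0. The curves meet at x = -4, 0.
On [-4, 0], w = -x^2/2 - 2*x - 4 is on top; that piece has area ∫[-4,0] (-x^2/2 - 2*x) dx = 16/3.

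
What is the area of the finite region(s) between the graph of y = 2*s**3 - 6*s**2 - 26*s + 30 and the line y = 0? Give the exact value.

256

The curve meets the s-axis where 2*s**3 - 6*s**2 - 26*s + 30 = 0, i.e. 2*(s - 5)*(s - 1)*(s + 3) = 0, at s = -3, 1, 5.
On [-3, 1] the curve lies above the axis; ∫[-3,1] (2*s**3 - 6*s**2 - 26*s + 30) ds = 128, giving area 128.
On [1, 5] the curve lies below the axis; ∫[1,5] (2*s**3 - 6*s**2 - 26*s + 30) ds = -128, giving area 128.
Total area = 128 + 128 = 256.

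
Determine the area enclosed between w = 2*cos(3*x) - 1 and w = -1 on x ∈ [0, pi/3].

4/3

The difference (2*cos(3*x) - 1) - (-1) = 2*cos(3*x) changes sign at x = pi/6 inside [0, pi/3], so split the integral there.
∫[0,pi/6] (2*cos(3*x)) dx = 2/3.
∫[pi/6,pi/3] (2*cos(3*x)) dx = -2/3; the area of that piece is 2/3.
Total area = 2/3 + 2/3 = 4/3.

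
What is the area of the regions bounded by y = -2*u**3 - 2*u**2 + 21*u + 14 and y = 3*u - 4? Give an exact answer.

296/3

Set the curves equal: -2*u**3 - 2*u**2 + 21*u + 14 = 3*u - 4, so -2*u**3 - 2*u**2 + 18*u + 18 = 0, which factors as -2*(u - 3)*(u + 1)*(u + 3) = 0. The curves meet at u = -3, -1, 3.
On [-3, -1], y = 3*u - 4 is on top; that piece has area ∫[-3,-1] (-(-2*u**3 - 2*u**2 + 18*u + 18)) du = 40/3.
On [-1, 3], y = -2*u**3 - 2*u**2 + 21*u + 14 is on top; that piece has area ∫[-1,3] (-2*u**3 - 2*u**2 + 18*u + 18) du = 256/3.
Total enclosed area = 40/3 + 256/3 = 296/3.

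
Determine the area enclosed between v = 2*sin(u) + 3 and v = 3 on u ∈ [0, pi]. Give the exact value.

On [0, pi], (2*sin(u) + 3) - (3) = 2*sin(u) is ≥ 0 throughout, so the area is a single integral of |2*sin(u)|.
∫[0,pi] (2*sin(u)) du = 4.

4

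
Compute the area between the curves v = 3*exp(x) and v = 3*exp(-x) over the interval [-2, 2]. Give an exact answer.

The difference (3*exp(x)) - (3*exp(-x)) = 3*exp(x) - 3*exp(-x) changes sign at x = 0 inside [-2, 2], so split the integral there.
∫[-2,0] (3*exp(x) - 3*exp(-x)) dx = -3*exp(2) - 3*exp(-2) + 6; the area of that piece is -6 + 3*exp(-2) + 3*exp(2).
∫[0,2] (3*exp(x) - 3*exp(-x)) dx = -6 + 3*exp(-2) + 3*exp(2).
Total area = (-6 + 3*exp(-2) + 3*exp(2)) + (-6 + 3*exp(-2) + 3*exp(2)) = -12 + 6*exp(-2) + 6*exp(2).

-12 + 6*exp(-2) + 6*exp(2)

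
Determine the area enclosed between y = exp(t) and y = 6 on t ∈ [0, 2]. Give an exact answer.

-23 + exp(2) + 12*log(6)

The difference (exp(t)) - (6) = exp(t) - 6 changes sign at t = log(6) inside [0, 2], so split the integral there.
∫[0,log(6)] (exp(t) - 6) dt = 5 - log(46656); the area of that piece is -5 + log(46656).
∫[log(6),2] (exp(t) - 6) dt = -18 + exp(2) + 6*log(6).
Total area = (-5 + log(46656)) + (-18 + exp(2) + 6*log(6)) = -23 + exp(2) + 12*log(6).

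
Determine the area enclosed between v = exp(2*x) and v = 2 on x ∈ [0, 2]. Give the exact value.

The difference (exp(2*x)) - (2) = exp(2*x) - 2 changes sign at x = log(2)/2 inside [0, 2], so split the integral there.
∫[0,log(2)/2] (exp(2*x) - 2) dx = 1/2 - log(2); the area of that piece is -1/2 + log(2).
∫[log(2)/2,2] (exp(2*x) - 2) dx = -5 + log(2) + exp(4)/2.
Total area = (-1/2 + log(2)) + (-5 + log(2) + exp(4)/2) = -11/2 + 2*log(2) + exp(4)/2.

-11/2 + 2*log(2) + exp(4)/2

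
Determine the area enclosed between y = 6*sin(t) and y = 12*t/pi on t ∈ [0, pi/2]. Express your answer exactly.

6 - 3*pi/2

On [0, pi/2], (6*sin(t)) - (12*t/pi) = -12*t/pi + 6*sin(t) is ≥ 0 throughout, so the area is a single integral of |-12*t/pi + 6*sin(t)|.
∫[0,pi/2] (-12*t/pi + 6*sin(t)) dt = 6 - 3*pi/2.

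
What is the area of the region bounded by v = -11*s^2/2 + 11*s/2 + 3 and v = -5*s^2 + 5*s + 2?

9/4

Set the curves equal: -11*s^2/2 + 11*s/2 + 3 = -5*s^2 + 5*s + 2, so -s^2/2 + s/2 + 1 = 0, which factors as -(s - 2)*(s + 1)/2 = 0. The curves meet at s = -1, 2.
On [-1, 2], v = -11*s^2/2 + 11*s/2 + 3 is on top; that piece has area ∫[-1,2] (-s^2/2 + s/2 + 1) ds = 9/4.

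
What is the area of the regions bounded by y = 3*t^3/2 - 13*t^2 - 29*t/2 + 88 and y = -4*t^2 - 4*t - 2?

1551/4

Set the curves equal: 3*t^3/2 - 13*t^2 - 29*t/2 + 88 = -4*t^2 - 4*t - 2, so 3*t^3/2 - 9*t^2 - 21*t/2 + 90 = 0, which factors as 3*(t - 5)*(t - 4)*(t + 3)/2 = 0. The curves meet at t = -3, 4, 5.
On [-3, 4], y = 3*t^3/2 - 13*t^2 - 29*t/2 + 88 is on top; that piece has area ∫[-3,4] (3*t^3/2 - 9*t^2 - 21*t/2 + 90) dt = 3087/8.
On [4, 5], y = -4*t^2 - 4*t - 2 is on top; that piece has area ∫[4,5] (-(3*t^3/2 - 9*t^2 - 21*t/2 + 90)) dt = 15/8.
Total enclosed area = 3087/8 + 15/8 = 1551/4.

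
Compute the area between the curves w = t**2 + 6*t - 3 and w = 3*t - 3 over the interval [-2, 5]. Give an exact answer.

The difference (t**2 + 6*t - 3) - (3*t - 3) = t**2 + 3*t changes sign at t = 0 inside [-2, 5], so split the integral there.
∫[-2,0] (t**2 + 3*t) dt = -10/3; the area of that piece is 10/3.
∫[0,5] (t**2 + 3*t) dt = 475/6.
Total area = 10/3 + 475/6 = 165/2.

165/2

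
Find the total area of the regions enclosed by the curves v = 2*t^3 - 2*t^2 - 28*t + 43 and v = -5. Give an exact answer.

Set the curves equal: 2*t^3 - 2*t^2 - 28*t + 43 = -5, so 2*t^3 - 2*t^2 - 28*t + 48 = 0, which factors as 2*(t - 3)*(t - 2)*(t + 4) = 0. The curves meet at t = -4, 2, 3.
On [-4, 2], v = 2*t^3 - 2*t^2 - 28*t + 43 is on top; that piece has area ∫[-4,2] (2*t^3 - 2*t^2 - 28*t + 48) dt = 288.
On [2, 3], v = -5 is on top; that piece has area ∫[2,3] (-(2*t^3 - 2*t^2 - 28*t + 48)) dt = 13/6.
Total enclosed area = 288 + 13/6 = 1741/6.

1741/6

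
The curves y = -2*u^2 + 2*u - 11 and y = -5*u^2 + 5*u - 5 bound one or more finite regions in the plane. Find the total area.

Set the curves equal: -2*u^2 + 2*u - 11 = -5*u^2 + 5*u - 5, so 3*u^2 - 3*u - 6 = 0, which factors as 3*(u - 2)*(u + 1) = 0. The curves meet at u = -1, 2.
On [-1, 2], y = -5*u^2 + 5*u - 5 is on top; that piece has area ∫[-1,2] (-(3*u^2 - 3*u - 6)) du = 27/2.

27/2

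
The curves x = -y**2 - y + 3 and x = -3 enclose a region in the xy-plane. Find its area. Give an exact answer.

125/6

Both boundary curves give x as a function of y, so integrate with respect to y. Setting them equal: -y**2 - y + 6 = 0, i.e. -(y - 2)*(y + 3) = 0, so they meet at y = -3, 2.
For y in [-3, 2], x = -y**2 - y + 3 is on the right; area = ∫[-3,2] (-y**2 - y + 6) dy = 125/6.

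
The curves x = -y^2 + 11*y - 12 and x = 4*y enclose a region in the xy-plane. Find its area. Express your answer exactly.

1/6

Both boundary curves give x as a function of y, so integrate with respect to y. Setting them equal: -y^2 + 7*y - 12 = 0, i.e. -(y - 4)*(y - 3) = 0, so they meet at y = 3, 4.
For y in [3, 4], x = -y^2 + 11*y - 12 is on the right; area = ∫[3,4] (-y^2 + 7*y - 12) dy = 1/6.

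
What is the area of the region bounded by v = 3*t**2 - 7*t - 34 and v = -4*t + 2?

Set the curves equal: 3*t**2 - 7*t - 34 = -4*t + 2, so 3*t**2 - 3*t - 36 = 0, which factors as 3*(t - 4)*(t + 3) = 0. The curves meet at t = -3, 4.
On [-3, 4], v = -4*t + 2 is on top; that piece has area ∫[-3,4] (-(3*t**2 - 3*t - 36)) dt = 343/2.

343/2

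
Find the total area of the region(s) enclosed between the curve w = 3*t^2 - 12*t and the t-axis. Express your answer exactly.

The curve meets the t-axis where 3*t^2 - 12*t = 0, i.e. 3*t*(t - 4) = 0, at t = 0, 4.
On [0, 4] the curve lies below the axis; ∫[0,4] (3*t^2 - 12*t) dt = -32, giving area 32.

32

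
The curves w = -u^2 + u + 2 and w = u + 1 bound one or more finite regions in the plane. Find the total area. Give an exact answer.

Set the curves equal: -u^2 + u + 2 = u + 1, so -u^2 + 1 = 0, which factors as -(u - 1)*(u + 1) = 0. The curves meet at u = -1, 1.
On [-1, 1], w = -u^2 + u + 2 is on top; that piece has area ∫[-1,1] (-u^2 + 1) du = 4/3.

4/3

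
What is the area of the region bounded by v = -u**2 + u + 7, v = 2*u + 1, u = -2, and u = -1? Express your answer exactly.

On [-2, -1], (-u**2 + u + 7) - (2*u + 1) = -u**2 - u + 6 is ≥ 0 throughout, so the area is a single integral of |-u**2 - u + 6|.
∫[-2,-1] (-u**2 - u + 6) du = 31/6.

31/6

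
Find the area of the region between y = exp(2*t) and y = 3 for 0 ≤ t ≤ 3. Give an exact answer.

The difference (exp(2*t)) - (3) = exp(2*t) - 3 changes sign at t = log(3)/2 inside [0, 3], so split the integral there.
∫[0,log(3)/2] (exp(2*t) - 3) dt = 1 - 3*log(3)/2; the area of that piece is -1 + 3*log(3)/2.
∫[log(3)/2,3] (exp(2*t) - 3) dt = -21/2 + 3*log(3)/2 + exp(6)/2.
Total area = (-1 + 3*log(3)/2) + (-21/2 + 3*log(3)/2 + exp(6)/2) = -23/2 + 3*log(3) + exp(6)/2.

-23/2 + 3*log(3) + exp(6)/2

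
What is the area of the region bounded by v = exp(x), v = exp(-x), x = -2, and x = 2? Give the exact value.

-4 + 2*exp(-2) + 2*exp(2)

The difference (exp(x)) - (exp(-x)) = exp(x) - exp(-x) changes sign at x = 0 inside [-2, 2], so split the integral there.
∫[-2,0] (exp(x) - exp(-x)) dx = -exp(2) - exp(-2) + 2; the area of that piece is -2 + exp(-2) + exp(2).
∫[0,2] (exp(x) - exp(-x)) dx = -2 + exp(-2) + exp(2).
Total area = (-2 + exp(-2) + exp(2)) + (-2 + exp(-2) + exp(2)) = -4 + 2*exp(-2) + 2*exp(2).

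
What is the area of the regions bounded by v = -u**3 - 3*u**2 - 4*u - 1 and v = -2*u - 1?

1/2

Set the curves equal: -u**3 - 3*u**2 - 4*u - 1 = -2*u - 1, so -u**3 - 3*u**2 - 2*u = 0, which factors as -u*(u + 1)*(u + 2) = 0. The curves meet at u = -2, -1, 0.
On [-2, -1], v = -2*u - 1 is on top; that piece has area ∫[-2,-1] (-(-u**3 - 3*u**2 - 2*u)) du = 1/4.
On [-1, 0], v = -u**3 - 3*u**2 - 4*u - 1 is on top; that piece has area ∫[-1,0] (-u**3 - 3*u**2 - 2*u) du = 1/4.
Total enclosed area = 1/4 + 1/4 = 1/2.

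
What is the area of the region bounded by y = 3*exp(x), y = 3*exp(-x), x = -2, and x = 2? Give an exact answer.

-12 + 6*exp(-2) + 6*exp(2)

The difference (3*exp(x)) - (3*exp(-x)) = 3*exp(x) - 3*exp(-x) changes sign at x = 0 inside [-2, 2], so split the integral there.
∫[-2,0] (3*exp(x) - 3*exp(-x)) dx = -3*exp(2) - 3*exp(-2) + 6; the area of that piece is -6 + 3*exp(-2) + 3*exp(2).
∫[0,2] (3*exp(x) - 3*exp(-x)) dx = -6 + 3*exp(-2) + 3*exp(2).
Total area = (-6 + 3*exp(-2) + 3*exp(2)) + (-6 + 3*exp(-2) + 3*exp(2)) = -12 + 6*exp(-2) + 6*exp(2).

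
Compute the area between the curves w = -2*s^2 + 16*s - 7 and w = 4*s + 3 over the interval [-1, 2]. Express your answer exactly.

The difference (-2*s^2 + 16*s - 7) - (4*s + 3) = -2*s^2 + 12*s - 10 changes sign at s = 1 inside [-1, 2], so split the integral there.
∫[-1,1] (-2*s^2 + 12*s - 10) ds = -64/3; the area of that piece is 64/3.
∫[1,2] (-2*s^2 + 12*s - 10) ds = 10/3.
Total area = 64/3 + 10/3 = 74/3.

74/3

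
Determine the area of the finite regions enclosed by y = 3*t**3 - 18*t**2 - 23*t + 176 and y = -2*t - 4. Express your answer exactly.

Set the curves equal: 3*t**3 - 18*t**2 - 23*t + 176 = -2*t - 4, so 3*t**3 - 18*t**2 - 21*t + 180 = 0, which factors as 3*(t - 5)*(t - 4)*(t + 3) = 0. The curves meet at t = -3, 4, 5.
On [-3, 4], y = 3*t**3 - 18*t**2 - 23*t + 176 is on top; that piece has area ∫[-3,4] (3*t**3 - 18*t**2 - 21*t + 180) dt = 3087/4.
On [4, 5], y = -2*t - 4 is on top; that piece has area ∫[4,5] (-(3*t**3 - 18*t**2 - 21*t + 180)) dt = 15/4.
Total enclosed area = 3087/4 + 15/4 = 1551/2.

1551/2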